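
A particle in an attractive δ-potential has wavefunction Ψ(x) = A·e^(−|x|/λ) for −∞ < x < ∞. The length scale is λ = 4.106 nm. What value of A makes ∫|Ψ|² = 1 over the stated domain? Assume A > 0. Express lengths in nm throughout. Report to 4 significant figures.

Require ∫ |Ψ|² dx = 1 over the whole domain.
Recall ∫₀^∞ x^m e^(−x/β) dx = m!·β^(m+1), carrying out the integral gives A² · λ.
With λ = 4.106: A² = 0.24355 and A = 0.49350.

A ≈ 0.4935 nm^(-1/2)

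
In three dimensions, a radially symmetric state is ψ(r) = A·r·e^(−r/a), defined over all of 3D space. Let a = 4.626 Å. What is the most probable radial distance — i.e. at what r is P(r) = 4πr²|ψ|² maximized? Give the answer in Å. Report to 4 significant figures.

r ≈ 9.252 Å

Differentiate P(r) = 4πr²|ψ|² with respect to r and set to zero.
Solving yields r = 2·a.
With a = 4.626, the most probable radial distance is 9.2520 Å.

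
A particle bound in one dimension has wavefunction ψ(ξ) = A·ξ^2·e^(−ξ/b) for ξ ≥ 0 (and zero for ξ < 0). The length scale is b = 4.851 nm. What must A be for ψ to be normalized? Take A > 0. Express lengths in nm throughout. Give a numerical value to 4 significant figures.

A ≈ 0.02228 nm^(-5/2)

The normalization condition is ∫|ψ|² dξ = 1 from 0 to ∞.
Carrying out the integral gives A² · 3·b^5/4.
Hence A² = 1/[3·b^5/4].
With b = 4.851: A² = 0.00049634 and A = 0.022279.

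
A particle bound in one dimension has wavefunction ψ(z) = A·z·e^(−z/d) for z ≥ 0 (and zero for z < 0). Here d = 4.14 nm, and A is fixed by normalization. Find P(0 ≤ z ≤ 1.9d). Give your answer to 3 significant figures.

|ψ|² is the probability density, so P = ∫_{0}^{1.9d} |ψ|² dz.
Since A² = 1/(d^3/4), this is the region integral divided by the full normalization integral.
Let u = z/d; then A² and the length scale cancel, so P = ∫_{0}^{1.9} u^2·e^(-2·u) du ÷ ∫_{0}^{∞} u^2·e^(-2·u) du.
An antiderivative of u^2·e^(-2·u) is -(2·u^2 + 2·u + 1)·e^(-2·u)/4; evaluating from 0 to 1.9 gives 1/4 - 601·e^(-19/5)/200, while the full integral is 1/4.
This works out to P = 0.7311.

P ≈ 0.731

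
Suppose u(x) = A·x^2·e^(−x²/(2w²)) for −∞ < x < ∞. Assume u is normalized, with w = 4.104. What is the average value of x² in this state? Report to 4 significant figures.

⟨x²⟩ = ∫ x^2 |u|² dx over the full domain.
Using the Gaussian integral ∫_{−∞}^{∞} e^(−αx²) dx = √(π/α), the ratio of the moment integral to the normalization integral gives ⟨x²⟩ = 5·w^2/2.
With w = 4.104, ⟨x^2⟩ = 42.107.

⟨x^2⟩ ≈ 42.11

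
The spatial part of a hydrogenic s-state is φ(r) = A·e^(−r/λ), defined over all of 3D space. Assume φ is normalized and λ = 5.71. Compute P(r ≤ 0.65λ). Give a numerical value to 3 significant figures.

With dV = 4πr²dr, the probability is ∫|φ|² dV over r ≤ 0.65λ.
Normalization gives A² = 1/(π·λ^3).
Let u = r/λ; then A², 4π and the length scale all cancel, so P = ∫_{0}^{0.65} u^2·e^(-2·u) du ÷ ∫_{0}^{∞} u^2·e^(-2·u) du.
Using ∫ u^2·e^(-2·u) du = -(2·u^2 + 2·u + 1)·e^(-2·u)/4, the numerator is 1/4 - 629·e^(-13/10)/800 and the denominator is 1/4.
This evaluates to P = 0.1429.

P ≈ 0.143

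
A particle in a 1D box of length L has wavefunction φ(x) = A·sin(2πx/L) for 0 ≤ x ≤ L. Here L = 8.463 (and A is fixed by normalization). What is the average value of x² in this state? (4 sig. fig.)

⟨x^2⟩ ≈ 22.97

The expectation value is the |φ|²-weighted average of x^2: ∫ x^2|φ|² dx.
With ∫₀^L sin²(nπx/L) dx = L/2, since the A² factors cancel between numerator and denominator, ⟨x²⟩ = -L^2/(8·π^2) + L^2/3.
With L = 8.463, ⟨x^2⟩ = 22.967.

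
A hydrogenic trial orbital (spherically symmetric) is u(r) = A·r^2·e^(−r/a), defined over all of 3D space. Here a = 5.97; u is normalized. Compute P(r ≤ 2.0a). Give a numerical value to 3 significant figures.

P ≈ 0.111

P = ∫ |u|² 4πr² dr over r ≤ 2.0a.
Normalization gives A² = 1/(45·π·a^7/2).
Substituting t = r/a, A², 4π and the length scale all cancel in the ratio: P = ∫_{0}^{2.0} t^6·e^(-2·t) dt / ∫_{0}^{∞} t^6·e^(-2·t) dt.
An antiderivative of t^6·e^(-2·t) is -(4·t^6 + 12·t^5 + 30·t^4 + 60·t^3 + 90·t^2 + 90·t + 45)·e^(-2·t)/8; evaluating from 0 to 2.0 gives 45/8 - 2185·e^(-4)/8, while the full integral is 45/8.
The region integral divided by the full integral gives P = 0.1107.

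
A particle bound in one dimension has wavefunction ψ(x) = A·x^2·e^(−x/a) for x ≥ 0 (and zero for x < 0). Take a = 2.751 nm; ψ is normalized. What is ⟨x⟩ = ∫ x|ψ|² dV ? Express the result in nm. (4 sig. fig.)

By definition ⟨x⟩ = ∫ x |ψ(x)|² dx.
Evaluating both integrals, ⟨x⟩ = 5·a/2.
With a = 2.751, ⟨x⟩ = 6.8775.

⟨x⟩ ≈ 6.878 nm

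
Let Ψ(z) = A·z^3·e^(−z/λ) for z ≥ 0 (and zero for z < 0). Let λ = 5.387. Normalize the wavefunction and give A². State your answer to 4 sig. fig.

A^2 ≈ 0.000001350

Require ∫ |Ψ|² dz = 1 over the whole domain.
Recall ∫₀^∞ z^m e^(−z/β) dz = m!·β^(m+1), with Ψ = A·z^3·e^(−z/λ), the integral evaluates to A²·[45·λ^7/8].
Setting this equal to 1 gives A² = 1/(45·λ^7/8).
Substituting λ = 5.387 gives A² = 0.0000013504, so A = 0.0011620.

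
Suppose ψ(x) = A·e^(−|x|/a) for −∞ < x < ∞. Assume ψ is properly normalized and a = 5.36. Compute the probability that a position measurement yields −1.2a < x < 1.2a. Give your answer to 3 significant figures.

P ≈ 0.909

The probability is P = ∫ |ψ|² dx over [−1.2a, 1.2a].
With A² fixed by ∫|ψ|² = 1, i.e. A² = (a)^(−1), substitute and integrate.
By symmetry take twice the x ≥ 0 contribution in numerator and denominator; the 2's cancel. Substituting u = x/a, A² and the length scale cancel in the ratio: P = ∫_{0}^{1.2} e^(-2·u) du / ∫_{0}^{∞} e^(-2·u) du.
An antiderivative of e^(-2·u) is -e^(-2·u)/2; evaluating from 0 to 1.2 gives 1/2 - e^(-12/5)/2, while the full integral is 1/2.
This works out to P = 0.9093.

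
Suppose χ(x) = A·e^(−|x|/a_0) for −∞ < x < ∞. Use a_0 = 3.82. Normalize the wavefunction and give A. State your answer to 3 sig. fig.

We need A² ∫|f|² dx = 1, taking the integral from −∞ to ∞.
With ∫₀^∞ x^0 e^(−αx) dx = 0!/α^1, the integral (without the A² prefactor) comes out to a_0.
Plugging in a_0 = 3.82 yields A = 0.5116.

A ≈ 0.512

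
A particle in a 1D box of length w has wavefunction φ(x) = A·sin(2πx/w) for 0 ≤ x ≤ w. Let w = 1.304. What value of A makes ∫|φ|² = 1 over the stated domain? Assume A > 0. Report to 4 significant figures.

The normalization condition is ∫|φ|² dx = 1 from 0 to w.
Using sin²θ = (1 − cos 2θ)/2, with φ = A·sin(2πx/w), the integral evaluates to A²·[w/2].
Setting this equal to 1 gives A² = 1/(w/2).
With w = 1.304: A² = 1.5337 and A = 1.2384.

A ≈ 1.238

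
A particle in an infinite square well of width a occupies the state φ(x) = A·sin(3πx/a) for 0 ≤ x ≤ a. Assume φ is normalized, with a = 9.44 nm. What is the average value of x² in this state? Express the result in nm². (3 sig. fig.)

⟨x^2⟩ ≈ 29.2 nm^2

The expectation value is the |φ|²-weighted average of x^2: ∫ x^2|φ|² dx.
The ratio of the moment integral to the normalization integral gives ⟨x²⟩ = -a^2/(18·π^2) + a^2/3.
With a = 9.44, ⟨x^2⟩ = 29.20.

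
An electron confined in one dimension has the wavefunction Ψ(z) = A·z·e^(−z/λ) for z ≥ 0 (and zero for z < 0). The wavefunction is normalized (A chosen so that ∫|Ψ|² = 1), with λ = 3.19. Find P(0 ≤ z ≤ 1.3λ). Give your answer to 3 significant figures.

P = ∫_{0}^{1.3λ} |Ψ(z)|² dz.
Since A² = 1/(λ^3/4), this is the region integral divided by the full normalization integral.
Substituting u = z/λ, A² and the length scale cancel in the ratio: P = ∫_{0}^{1.3} u^2·e^(-2·u) du / ∫_{0}^{∞} u^2·e^(-2·u) du.
Using ∫ u^2·e^(-2·u) du = -(2·u^2 + 2·u + 1)·e^(-2·u)/4, the numerator is 1/4 - 349·e^(-13/5)/200 and the denominator is 1/4.
Taking the ratio, P = 0.4816.

P ≈ 0.482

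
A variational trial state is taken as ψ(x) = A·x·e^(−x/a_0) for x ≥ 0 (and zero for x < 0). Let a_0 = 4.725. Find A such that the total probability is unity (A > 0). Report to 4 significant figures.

A ≈ 0.1947

We need A² ∫|f|² dx = 1, taking the integral from 0 to ∞.
With ψ = A·x·e^(−x/a_0), the integral evaluates to A²·[a_0^3/4].
Setting this equal to 1 gives A² = 1/(a_0^3/4).
Plugging in a_0 = 4.725 yields A = 0.19473.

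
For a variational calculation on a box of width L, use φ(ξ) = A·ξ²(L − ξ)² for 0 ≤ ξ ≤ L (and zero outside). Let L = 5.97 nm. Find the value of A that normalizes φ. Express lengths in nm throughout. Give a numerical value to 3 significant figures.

The normalization condition is ∫|φ|² dξ = 1 from 0 to L.
∫|φ|² dξ = A²·(L^9/630).
Setting this equal to 1 gives A² = 1/(L^9/630).
Plugging in L = 5.97 yields A = 0.008087.

A ≈ 0.00809 nm^(-9/2)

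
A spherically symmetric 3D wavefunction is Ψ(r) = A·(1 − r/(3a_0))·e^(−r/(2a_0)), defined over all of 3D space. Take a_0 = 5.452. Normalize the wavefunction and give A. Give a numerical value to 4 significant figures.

A ≈ 0.02714

We need A² ∫|f|² 4πr² dr = 1, taking the integral from 0 to ∞.
∫|Ψ|² 4πr² dr = A²·(8·π·a_0^3/3).
Hence A² = 1/[8·π·a_0^3/3].
With a_0 = 5.452: A² = 0.00073657 and A = 0.027140.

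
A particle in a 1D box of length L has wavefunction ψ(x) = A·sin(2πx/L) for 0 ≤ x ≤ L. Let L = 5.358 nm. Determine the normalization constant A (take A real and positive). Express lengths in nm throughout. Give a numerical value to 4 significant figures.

A ≈ 0.6110 nm^(-1/2)

We need A² ∫|f|² dx = 1, taking the integral from 0 to L.
∫|ψ|² dx = A²·(L/2).
Hence A² = 1/[L/2].
Substituting L = 5.358 gives A² = 0.37327, so A = 0.61096.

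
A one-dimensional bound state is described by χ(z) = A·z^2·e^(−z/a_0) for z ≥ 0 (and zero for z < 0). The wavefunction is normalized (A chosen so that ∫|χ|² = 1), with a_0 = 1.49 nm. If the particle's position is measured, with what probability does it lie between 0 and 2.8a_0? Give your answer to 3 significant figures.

P = ∫_{0}^{2.8a_0} |χ(z)|² dz.
Since A² = 1/(3·a_0^5/4), this is the region integral divided by the full normalization integral.
In terms of u = z/a_0 (A² and the length scale cancel between numerator and denominator), P = [∫_{0}^{2.8} u^4·e^(-2·u) du] / [∫_{0}^{∞} u^4·e^(-2·u) du].
Using ∫ u^4·e^(-2·u) du = -(u^4/2 + u^3 + 3·u^2/2 + 3·u/2 + 3/4)·e^(-2·u), the numerator is ≈ 0.49339 and the denominator is 3/4.
This works out to P = 0.6578.

P ≈ 0.658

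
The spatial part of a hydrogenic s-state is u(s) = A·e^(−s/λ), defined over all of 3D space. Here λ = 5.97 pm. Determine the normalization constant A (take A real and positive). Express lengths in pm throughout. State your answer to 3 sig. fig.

A ≈ 0.0387 pm^(-3/2)

Normalization requires ∫|u|² 4πs² ds = 1, integrated from 0 to ∞.
In 3D with spherical symmetry the volume element is 4πs² ds.
The integral (without the A² prefactor) comes out to π·λ^3.
So A² = (π·λ^3)^(−1).
With λ = 5.97: A² = 0.001496 and A = 0.03868.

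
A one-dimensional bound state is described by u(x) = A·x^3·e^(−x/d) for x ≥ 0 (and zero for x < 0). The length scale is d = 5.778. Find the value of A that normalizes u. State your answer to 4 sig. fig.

A ≈ 0.0009093

Require ∫ |u|² dx = 1 over the whole domain.
Carrying out the integral gives A² · 45·d^7/8.
With d = 5.778: A² = 8.2687E-7 and A = 0.00090932.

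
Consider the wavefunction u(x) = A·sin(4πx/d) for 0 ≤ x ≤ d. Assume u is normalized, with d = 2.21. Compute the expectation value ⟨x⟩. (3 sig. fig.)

The expectation value is the |u|²-weighted average of x: ∫ x|u|² dx.
Using sin²θ = (1 − cos 2θ)/2, since the A² factors cancel between numerator and denominator, ⟨x⟩ = d/2.
Putting d = 2.21 gives 1.105.

⟨x⟩ ≈ 1.11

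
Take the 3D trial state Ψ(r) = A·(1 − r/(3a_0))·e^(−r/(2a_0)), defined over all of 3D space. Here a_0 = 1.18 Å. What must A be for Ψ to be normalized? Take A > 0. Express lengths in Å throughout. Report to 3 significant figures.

The normalization condition is ∫|Ψ|² 4πr² dr = 1 from 0 to ∞.
The angular integral contributes 4π, leaving ∫₀^∞ r²|Ψ|² dr.
Carrying out the integral gives A² · 8·π·a_0^3/3.
Setting this equal to 1 gives A² = 1/(8·π·a_0^3/3).
Substituting a_0 = 1.18 gives A² = 0.07265, so A = 0.2695.

A ≈ 0.270 Å^(-3/2)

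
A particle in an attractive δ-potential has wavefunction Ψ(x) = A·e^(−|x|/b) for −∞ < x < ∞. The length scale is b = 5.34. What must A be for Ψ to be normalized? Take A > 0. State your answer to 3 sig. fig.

A ≈ 0.433

We need A² ∫|f|² dx = 1, taking the integral from −∞ to ∞.
Using ∫₀^∞ xⁿ e^(−αx) dx = n!/αⁿ⁺¹, carrying out the integral gives A² · b.
Hence A² = 1/[b].
Plugging in b = 5.34 yields A = 0.4327.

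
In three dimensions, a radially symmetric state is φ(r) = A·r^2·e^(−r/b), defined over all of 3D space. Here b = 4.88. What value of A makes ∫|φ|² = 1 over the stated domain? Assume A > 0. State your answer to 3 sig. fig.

The normalization condition is ∫|φ|² 4πr² dr = 1 from 0 to ∞.
With ∫₀^∞ r^6 e^(−αr) dr = 6!/α^7, the integral (without the A² prefactor) comes out to 45·π·b^7/2.
Substituting b = 4.88 gives A² = 2.146E-7, so A = 0.0004633.

A ≈ 0.000463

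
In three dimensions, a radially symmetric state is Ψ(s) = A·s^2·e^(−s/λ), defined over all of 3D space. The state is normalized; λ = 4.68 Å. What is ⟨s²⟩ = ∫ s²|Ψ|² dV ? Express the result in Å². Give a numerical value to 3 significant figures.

⟨s^2⟩ ≈ 307 Å^2

⟨s²⟩ = ∫ s^2 |Ψ|² 4πs² ds over the full domain.
Evaluating both integrals, ⟨s²⟩ = 14·λ^2.
With λ = 4.68, ⟨s^2⟩ = 306.6.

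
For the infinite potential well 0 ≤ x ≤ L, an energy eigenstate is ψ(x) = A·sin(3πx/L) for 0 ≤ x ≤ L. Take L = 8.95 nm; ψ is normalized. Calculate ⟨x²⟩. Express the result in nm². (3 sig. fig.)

By definition ⟨x²⟩ = ∫ x^2 |ψ(x)|² dx.
Evaluating both integrals, ⟨x²⟩ = -L^2/(18·π^2) + L^2/3.
Putting L = 8.95 gives 26.25.

⟨x^2⟩ ≈ 26.2 nm^2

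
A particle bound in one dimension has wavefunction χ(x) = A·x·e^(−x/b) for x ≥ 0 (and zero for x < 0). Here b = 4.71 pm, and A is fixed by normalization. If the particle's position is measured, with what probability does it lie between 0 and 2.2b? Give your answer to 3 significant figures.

|χ|² is the probability density, so P = ∫_{0}^{2.2b} |χ|² dx.
Since A² = 1/(b^3/4), this is the region integral divided by the full normalization integral.
Let u = x/b; then A² and the length scale cancel, so P = ∫_{0}^{2.2} u^2·e^(-2·u) du ÷ ∫_{0}^{∞} u^2·e^(-2·u) du.
Using ∫ u^2·e^(-2·u) du = -(2·u^2 + 2·u + 1)·e^(-2·u)/4, the numerator is 1/4 - 377·e^(-22/5)/100 and the denominator is 1/4.
Taking the ratio, P = 0.8149.

P ≈ 0.815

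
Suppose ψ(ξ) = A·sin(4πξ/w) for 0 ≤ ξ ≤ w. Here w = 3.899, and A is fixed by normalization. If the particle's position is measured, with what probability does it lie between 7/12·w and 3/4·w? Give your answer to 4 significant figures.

The probability is P = ∫ |ψ|² dξ over [7/12·w, 3/4·w].
The normalization integral ∫|ψ|²dξ over the whole domain equals w/2·A², and A² cancels in the ratio.
Let u = ξ/w; then A² and the length scale cancel, so P = ∫_{7/12}^{3/4} sin(4·π·u)^2 du ÷ ∫_{0}^{1} sin(4·π·u)^2 du.
With ∫ sin(4·π·u)^2 du = u/2 - sin(4·π·u)·cos(4·π·u)/(8·π) + C, the region integral is √(3)/(32·π) + 1/12 and the full one is 1/2.
Taking the ratio, P = (√(3)/16 + π/6)/π.

P ≈ 0.2011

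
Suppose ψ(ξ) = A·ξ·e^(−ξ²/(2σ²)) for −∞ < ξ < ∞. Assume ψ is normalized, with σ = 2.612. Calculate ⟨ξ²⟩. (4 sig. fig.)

⟨ξ^2⟩ ≈ 10.23

The expectation value is the |ψ|²-weighted average of ξ^2: ∫ ξ^2|ψ|² dξ.
The ratio of the moment integral to the normalization integral gives ⟨ξ²⟩ = 3·σ^2/2.
Putting σ = 2.612 gives 10.234.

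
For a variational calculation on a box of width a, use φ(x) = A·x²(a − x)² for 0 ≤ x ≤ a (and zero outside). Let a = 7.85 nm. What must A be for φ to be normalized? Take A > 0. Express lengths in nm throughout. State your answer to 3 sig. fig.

A ≈ 0.00236 nm^(-9/2)

Require ∫ |φ|² dx = 1 over the whole domain.
Expanding the polynomial and integrating term by term, ∫|φ|² dx = A²·(a^9/630).
So A² = (a^9/630)^(−1).
With a = 7.85: A² = 0.000005566 and A = 0.002359.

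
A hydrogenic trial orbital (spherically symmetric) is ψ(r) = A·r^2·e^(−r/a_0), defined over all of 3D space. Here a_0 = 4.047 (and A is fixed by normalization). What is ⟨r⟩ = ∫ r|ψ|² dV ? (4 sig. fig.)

The expectation value is the |ψ|²-weighted average of r: ∫ r|ψ|² 4πr² dr.
Evaluating both integrals, ⟨r⟩ = 7·a_0/2.
Putting a_0 = 4.047 gives 14.165.

⟨r⟩ ≈ 14.16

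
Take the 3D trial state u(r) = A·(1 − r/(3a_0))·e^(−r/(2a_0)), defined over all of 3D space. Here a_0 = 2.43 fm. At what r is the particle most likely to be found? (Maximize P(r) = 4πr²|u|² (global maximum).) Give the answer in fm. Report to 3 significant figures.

r ≈ 2.43 fm

Set d/dr [P(r) = 4πr²|u|²] = 0 and solve for r > 0.
Solving yields r = a_0.
With a_0 = 2.43, the most probable radial distance is 2.430 fm.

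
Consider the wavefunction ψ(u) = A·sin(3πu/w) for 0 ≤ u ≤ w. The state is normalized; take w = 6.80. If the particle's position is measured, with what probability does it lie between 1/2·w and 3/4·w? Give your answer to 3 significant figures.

P ≈ 0.197

The probability is P = ∫ |ψ|² du over [1/2·w, 3/4·w].
With A² fixed by ∫|ψ|² = 1, i.e. A² = (w/2)^(−1), substitute and integrate.
Substituting t = u/w, A² and the length scale cancel in the ratio: P = ∫_{1/2}^{3/4} sin(3·π·t)^2 dt / ∫_{0}^{1} sin(3·π·t)^2 dt.
Using ∫ sin(3·π·t)^2 dt = t/2 - sin(6·π·t)/(12·π), the numerator is 1/8 - 1/(12·π) and the denominator is 1/2.
Taking the ratio, P = (-2 + 3·π)/(12·π).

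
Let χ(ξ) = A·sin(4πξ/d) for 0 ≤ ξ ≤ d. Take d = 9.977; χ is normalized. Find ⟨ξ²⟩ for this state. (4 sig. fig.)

⟨ξ^2⟩ ≈ 32.87

⟨ξ²⟩ = ∫ ξ^2 |χ|² dξ over the full domain.
Using sin²θ = (1 − cos 2θ)/2, evaluating both integrals, ⟨ξ²⟩ = -d^2/(32·π^2) + d^2/3.
Putting d = 9.977 gives 32.865.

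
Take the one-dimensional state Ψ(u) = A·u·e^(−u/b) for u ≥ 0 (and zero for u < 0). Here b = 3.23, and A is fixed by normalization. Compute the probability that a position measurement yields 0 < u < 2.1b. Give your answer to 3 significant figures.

|Ψ|² is the probability density, so P = ∫_{0}^{2.1b} |Ψ|² du.
With A² fixed by ∫|Ψ|² = 1, i.e. A² = (b^3/4)^(−1), substitute and integrate.
In terms of t = u/b (A² and the length scale cancel between numerator and denominator), P = [∫_{0}^{2.1} t^2·e^(-2·t) dt] / [∫_{0}^{∞} t^2·e^(-2·t) dt].
Using ∫ t^2·e^(-2·t) dt = -(2·t^2 + 2·t + 1)·e^(-2·t)/4, the numerator is 1/4 - 701·e^(-21/5)/200 and the denominator is 1/4.
Taking the ratio, P = 0.7898.

P ≈ 0.790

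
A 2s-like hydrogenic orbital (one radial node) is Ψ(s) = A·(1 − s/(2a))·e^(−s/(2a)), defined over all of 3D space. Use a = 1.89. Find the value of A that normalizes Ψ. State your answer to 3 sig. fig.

A ≈ 0.0768

Require ∫ |Ψ|² 4πs² ds = 1 over the whole domain.
(Spherical symmetry: dV = 4πs² ds.)
The integral (without the A² prefactor) comes out to 8·π·a^3.
With a = 1.89: A² = 0.005894 and A = 0.07677.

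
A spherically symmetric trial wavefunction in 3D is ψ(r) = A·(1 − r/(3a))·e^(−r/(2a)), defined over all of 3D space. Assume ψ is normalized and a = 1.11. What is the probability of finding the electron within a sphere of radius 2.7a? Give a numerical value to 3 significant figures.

P = ∫ |ψ|² 4πr² dr over r ≤ 2.7a.
Normalization gives A² = 1/(8·π·a^3/3).
Let u = r/a; then A², 4π and the length scale all cancel, so P = ∫_{0}^{2.7} u^2·(1 - u/3)^2·e^(-u) du ÷ ∫_{0}^{∞} u^2·(1 - u/3)^2·e^(-u) du.
With ∫ u^2·(1 - u/3)^2·e^(-u) du = (-u^4 + 2·u^3 - 3·u^2 - 6·u - 6)·e^(-u)/9 + C, the region integral is ≈ 0.23470 and the full one is 2/3.
This evaluates to P = 0.3520.

P ≈ 0.352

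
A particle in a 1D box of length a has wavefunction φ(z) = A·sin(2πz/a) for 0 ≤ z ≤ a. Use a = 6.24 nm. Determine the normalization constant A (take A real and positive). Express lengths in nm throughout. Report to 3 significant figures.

A ≈ 0.566 nm^(-1/2)

Normalization requires ∫|φ|² dz = 1, integrated from 0 to a.
With φ = A·sin(2πz/a), the integral evaluates to A²·[a/2].
Setting this equal to 1 gives A² = 1/(a/2).
Substituting a = 6.24 gives A² = 0.3205, so A = 0.5661.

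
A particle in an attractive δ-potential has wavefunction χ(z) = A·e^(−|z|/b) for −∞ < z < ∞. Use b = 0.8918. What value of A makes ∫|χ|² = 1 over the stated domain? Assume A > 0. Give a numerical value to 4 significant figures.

Require ∫ |χ|² dz = 1 over the whole domain.
With ∫₀^∞ z^0 e^(−αz) dz = 0!/α^1, carrying out the integral gives A² · b.
Hence A² = 1/[b].
Plugging in b = 0.8918 yields A = 1.0589.

A ≈ 1.059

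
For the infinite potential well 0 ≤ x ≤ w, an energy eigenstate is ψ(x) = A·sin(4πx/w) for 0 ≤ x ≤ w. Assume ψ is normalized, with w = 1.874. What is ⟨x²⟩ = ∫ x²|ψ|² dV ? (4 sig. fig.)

By definition ⟨x²⟩ = ∫ x^2 |ψ(x)|² dx.
Using sin²θ = (1 − cos 2θ)/2, since the A² factors cancel between numerator and denominator, ⟨x²⟩ = -w^2/(32·π^2) + w^2/3.
Putting w = 1.874 gives 1.1595.

⟨x^2⟩ ≈ 1.160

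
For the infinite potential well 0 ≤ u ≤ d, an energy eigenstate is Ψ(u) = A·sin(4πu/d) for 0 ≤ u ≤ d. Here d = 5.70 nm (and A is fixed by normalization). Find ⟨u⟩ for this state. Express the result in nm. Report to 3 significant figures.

The expectation value is the |Ψ|²-weighted average of u: ∫ u|Ψ|² du.
The ratio of the moment integral to the normalization integral gives ⟨u⟩ = d/2.
With d = 5.70, ⟨u⟩ = 2.850.

⟨u⟩ ≈ 2.85 nm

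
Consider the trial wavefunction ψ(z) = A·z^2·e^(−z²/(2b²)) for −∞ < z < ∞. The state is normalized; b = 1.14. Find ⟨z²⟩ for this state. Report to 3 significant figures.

The expectation value is the |ψ|²-weighted average of z^2: ∫ z^2|ψ|² dz.
Using the Gaussian integral ∫_{−∞}^{∞} e^(−αz²) dz = √(π/α), since the A² factors cancel between numerator and denominator, ⟨z²⟩ = 5·b^2/2.
Putting b = 1.14 gives 3.249.

⟨z^2⟩ ≈ 3.25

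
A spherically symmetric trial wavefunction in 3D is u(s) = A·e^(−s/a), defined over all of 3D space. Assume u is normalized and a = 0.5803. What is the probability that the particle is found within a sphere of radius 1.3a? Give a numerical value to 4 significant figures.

P ≈ 0.4816

With dV = 4πs²ds, the probability is ∫|u|² dV over s ≤ 1.3a.
A² is fixed by ∫₀^∞ 4πs²|u|² ds = 1, i.e. A² = (π·a^3)^(−1).
Substituting t = s/a, A², 4π and the length scale all cancel in the ratio: P = ∫_{0}^{1.3} t^2·e^(-2·t) dt / ∫_{0}^{∞} t^2·e^(-2·t) dt.
An antiderivative of t^2·e^(-2·t) is -(2·t^2 + 2·t + 1)·e^(-2·t)/4; evaluating from 0 to 1.3 gives 1/4 - 349·e^(-13/5)/200, while the full integral is 1/4.
Taking the ratio yields P = 0.48157.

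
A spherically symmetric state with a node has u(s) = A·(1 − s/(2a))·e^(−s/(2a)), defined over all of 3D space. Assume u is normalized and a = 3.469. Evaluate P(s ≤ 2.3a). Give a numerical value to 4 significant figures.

P = ∫ |u|² 4πs² ds over s ≤ 2.3a.
The full normalization integral is A²·[8·π·a^3] = 1, fixing A².
In terms of t = s/a (A², 4π and the length scale all cancel between numerator and denominator), P = [∫_{0}^{2.3} t^2·(1 - t/2)^2·e^(-t) dt] / [∫_{0}^{∞} t^2·(1 - t/2)^2·e^(-t) dt].
Using ∫ t^2·(1 - t/2)^2·e^(-t) dt = -(t^4/4 + t^2 + 2·t + 2)·e^(-t), the numerator is ≈ 0.106509 and the denominator is 2.
This evaluates to P = 0.053254.

P ≈ 0.05325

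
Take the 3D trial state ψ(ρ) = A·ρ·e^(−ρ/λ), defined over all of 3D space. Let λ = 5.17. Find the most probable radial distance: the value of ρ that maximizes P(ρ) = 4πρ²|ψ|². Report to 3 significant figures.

The maximum of P(ρ) = 4πρ²|ψ|² occurs where its derivative vanishes.
This gives ρ = 2·λ.
With λ = 5.17, the most probable radial distance is 10.34.

ρ ≈ 10.3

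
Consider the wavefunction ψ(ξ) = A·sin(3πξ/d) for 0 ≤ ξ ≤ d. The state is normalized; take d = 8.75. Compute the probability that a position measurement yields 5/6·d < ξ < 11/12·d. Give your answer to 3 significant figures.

|ψ|² is the probability density, so P = ∫_{5/6·d}^{11/12·d} |ψ|² dξ.
The normalization integral ∫|ψ|²dξ over the whole domain equals d/2·A², and A² cancels in the ratio.
Substituting u = ξ/d, A² and the length scale cancel in the ratio: P = ∫_{5/6}^{11/12} sin(3·π·u)^2 du / ∫_{0}^{1} sin(3·π·u)^2 du.
An antiderivative of sin(3·π·u)^2 is u/2 - sin(6·π·u)/(12·π); evaluating from 5/6 to 11/12 gives 1/(12·π) + 1/24, while the full integral is 1/2.
Evaluating gives P = (2 + π)/(12·π).

P ≈ 0.136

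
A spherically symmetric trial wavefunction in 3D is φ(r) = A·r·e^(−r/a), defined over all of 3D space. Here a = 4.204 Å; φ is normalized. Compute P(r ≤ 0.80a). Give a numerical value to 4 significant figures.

P = ∫ |φ|² 4πr² dr over r ≤ 0.80a.
The full normalization integral is A²·[3·π·a^5] = 1, fixing A².
Let u = r/a; then A², 4π and the length scale all cancel, so P = ∫_{0}^{0.80} u^4·e^(-2·u) du ÷ ∫_{0}^{∞} u^4·e^(-2·u) du.
Using ∫ u^4·e^(-2·u) du = -(u^4/2 + u^3 + 3·u^2/2 + 3·u/2 + 3/4)·e^(-2·u), the numerator is 3/4 - 9067·e^(-8/5)/2500 and the denominator is 3/4.
The region integral divided by the full integral gives P = 0.023682.

P ≈ 0.02368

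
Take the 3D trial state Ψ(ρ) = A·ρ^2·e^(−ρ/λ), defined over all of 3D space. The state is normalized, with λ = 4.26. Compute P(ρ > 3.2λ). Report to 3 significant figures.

P ≈ 0.542

Integrate the radial probability density 4πρ²|Ψ|² over ρ > 3.2λ.
The full normalization integral is A²·[45·π·λ^7/2] = 1, fixing A².
Let u = ρ/λ; then A², 4π and the length scale all cancel, so P = ∫_{3.2}^{∞} u^6·e^(-2·u) du ÷ ∫_{0}^{∞} u^6·e^(-2·u) du.
Using ∫ u^6·e^(-2·u) du = -(4·u^6 + 12·u^5 + 30·u^4 + 60·u^3 + 90·u^2 + 90·u + 45)·e^(-2·u)/8, the numerator is ≈ 3.0506 and the denominator is 45/8.
Taking the ratio yields P = 0.5423.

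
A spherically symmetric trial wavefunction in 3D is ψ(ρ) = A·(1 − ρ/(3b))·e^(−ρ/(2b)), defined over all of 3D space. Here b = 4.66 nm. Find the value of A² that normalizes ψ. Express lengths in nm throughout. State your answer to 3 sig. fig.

We need A² ∫|f|² 4πρ² dρ = 1, taking the integral from 0 to ∞.
The angular integral contributes 4π, leaving ∫₀^∞ ρ²|ψ|² dρ.
Using ∫₀^∞ ρⁿ e^(−αρ) dρ = n!/αⁿ⁺¹, carrying out the integral gives A² · 8·π·b^3/3.
Hence A² = 1/[8·π·b^3/3].
With b = 4.66: A² = 0.001180 and A = 0.03434.

A^2 ≈ 0.00118 nm^(-3)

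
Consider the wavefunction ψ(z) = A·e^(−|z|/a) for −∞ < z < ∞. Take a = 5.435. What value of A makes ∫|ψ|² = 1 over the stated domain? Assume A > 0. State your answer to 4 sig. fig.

A ≈ 0.4289

Require ∫ |ψ|² dz = 1 over the whole domain.
Using ∫₀^∞ zⁿ e^(−αz) dz = n!/αⁿ⁺¹, with ψ = A·e^(−|z|/a), the integral evaluates to A²·[a].
Hence A² = 1/[a].
Substituting a = 5.435 gives A² = 0.18399, so A = 0.42894.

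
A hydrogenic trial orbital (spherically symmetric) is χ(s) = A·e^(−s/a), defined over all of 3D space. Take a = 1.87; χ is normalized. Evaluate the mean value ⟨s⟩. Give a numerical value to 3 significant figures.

The expectation value is the |χ|²-weighted average of s: ∫ s|χ|² 4πs² ds.
With ∫₀^∞ s^3 e^(−αs) ds = 3!/α^4, since the A² factors cancel between numerator and denominator, ⟨s⟩ = 3·a/2.
With a = 1.87, ⟨s⟩ = 2.805.

⟨s⟩ ≈ 2.81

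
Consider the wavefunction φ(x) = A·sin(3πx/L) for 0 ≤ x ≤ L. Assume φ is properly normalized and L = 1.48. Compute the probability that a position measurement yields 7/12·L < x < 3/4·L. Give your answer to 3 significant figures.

|φ|² is the probability density, so P = ∫_{7/12·L}^{3/4·L} |φ|² dx.
Since A² = 1/(L/2), this is the region integral divided by the full normalization integral.
Substituting u = x/L, A² and the length scale cancel in the ratio: P = ∫_{7/12}^{3/4} sin(3·π·u)^2 du / ∫_{0}^{1} sin(3·π·u)^2 du.
With ∫ sin(3·π·u)^2 du = u/2 - sin(6·π·u)/(12·π) + C, the region integral is 1/12 - 1/(6·π) and the full one is 1/2.
The result is P = (-2 + π)/(6·π).

P ≈ 0.0606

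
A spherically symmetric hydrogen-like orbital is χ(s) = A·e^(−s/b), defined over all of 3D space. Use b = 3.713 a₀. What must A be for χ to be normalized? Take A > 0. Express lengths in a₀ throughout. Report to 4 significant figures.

A ≈ 0.07886 a₀^(-3/2)

The normalization condition is ∫|χ|² 4πs² ds = 1 from 0 to ∞.
(Spherical symmetry: dV = 4πs² ds.)
With χ = A·e^(−s/b), the integral evaluates to A²·[π·b^3].
So A² = (π·b^3)^(−1).
Substituting b = 3.713 gives A² = 0.0062184, so A = 0.078857.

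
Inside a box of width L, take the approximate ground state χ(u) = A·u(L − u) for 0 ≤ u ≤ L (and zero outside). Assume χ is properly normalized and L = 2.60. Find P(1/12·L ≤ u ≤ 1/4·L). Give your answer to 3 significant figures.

P ≈ 0.0984

P = ∫_{1/12·L}^{1/4·L} |χ(u)|² du.
With A² fixed by ∫|χ|² = 1, i.e. A² = (L^5/30)^(−1), substitute and integrate.
In terms of t = u/L (A² and the length scale cancel between numerator and denominator), P = [∫_{1/12}^{1/4} t^2·(1 - t)^2 dt] / [∫_{0}^{1} t^2·(1 - t)^2 dt].
Using ∫ t^2·(1 - t)^2 dt = t^3·(6·t^2 - 15·t + 10)/30, the numerator is ≈ 0.0032809 and the denominator is 1/30.
Taking the ratio, P = 0.09843.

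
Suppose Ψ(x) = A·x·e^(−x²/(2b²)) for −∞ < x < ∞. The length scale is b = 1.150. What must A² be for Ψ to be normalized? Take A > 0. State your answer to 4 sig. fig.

Normalization requires ∫|Ψ|² dx = 1, integrated from −∞ to ∞.
∫|Ψ|² dx = A²·(√(π)·b^3/2).
Setting this equal to 1 gives A² = 1/(√(π)·b^3/2).
With b = 1.150: A² = 0.74193 and A = 0.86135.

A^2 ≈ 0.7419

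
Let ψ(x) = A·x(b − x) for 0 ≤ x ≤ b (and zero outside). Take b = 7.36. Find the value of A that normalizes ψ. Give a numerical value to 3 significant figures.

Normalization requires ∫|ψ|² dx = 1, integrated from 0 to b.
With ψ = A·x(b − x), the integral evaluates to A²·[b^5/30].
So A² = (b^5/30)^(−1).
Substituting b = 7.36 gives A² = 0.001389, so A = 0.03727.

A ≈ 0.0373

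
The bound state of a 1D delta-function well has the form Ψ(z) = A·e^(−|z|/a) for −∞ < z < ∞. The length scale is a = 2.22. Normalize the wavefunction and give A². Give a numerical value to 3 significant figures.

A^2 ≈ 0.450

Require ∫ |Ψ|² dz = 1 over the whole domain.
Recall ∫₀^∞ z^m e^(−z/β) dz = m!·β^(m+1), carrying out the integral gives A² · a.
Hence A² = 1/[a].
With a = 2.22: A² = 0.4505 and A = 0.6712.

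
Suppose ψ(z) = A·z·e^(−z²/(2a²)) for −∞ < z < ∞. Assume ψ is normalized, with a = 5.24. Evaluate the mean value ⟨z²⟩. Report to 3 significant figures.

⟨z^2⟩ ≈ 41.2

⟨z²⟩ = ∫ z^2 |ψ|² dz over the full domain.
Evaluating both integrals, ⟨z²⟩ = 3·a^2/2.
With a = 5.24, ⟨z^2⟩ = 41.19.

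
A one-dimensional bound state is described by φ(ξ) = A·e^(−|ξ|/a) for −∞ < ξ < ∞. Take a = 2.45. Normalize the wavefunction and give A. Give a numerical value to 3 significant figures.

A ≈ 0.639

Normalization requires ∫|φ|² dξ = 1, integrated from −∞ to ∞.
Carrying out the integral gives A² · a.
So A² = (a)^(−1).
With a = 2.45: A² = 0.4082 and A = 0.6389.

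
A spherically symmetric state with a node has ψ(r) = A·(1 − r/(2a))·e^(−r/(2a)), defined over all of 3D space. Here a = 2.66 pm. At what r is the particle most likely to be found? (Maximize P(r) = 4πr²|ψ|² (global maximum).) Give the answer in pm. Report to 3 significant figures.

The maximum of P(r) = 4πr²|ψ|² occurs where its derivative vanishes.
This gives r = a·(√(5) + 3).
With a = 2.66, the most probable radial distance is 13.93 pm.

r ≈ 13.9 pm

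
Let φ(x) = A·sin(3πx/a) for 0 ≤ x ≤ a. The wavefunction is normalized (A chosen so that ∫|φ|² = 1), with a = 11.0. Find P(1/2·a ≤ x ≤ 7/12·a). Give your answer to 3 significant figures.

P ≈ 0.136

|φ|² is the probability density, so P = ∫_{1/2·a}^{7/12·a} |φ|² dx.
With A² fixed by ∫|φ|² = 1, i.e. A² = (a/2)^(−1), substitute and integrate.
In terms of u = x/a (A² and the length scale cancel between numerator and denominator), P = [∫_{1/2}^{7/12} sin(3·π·u)^2 du] / [∫_{0}^{1} sin(3·π·u)^2 du].
With ∫ sin(3·π·u)^2 du = u/2 - sin(6·π·u)/(12·π) + C, the region integral is 1/(12·π) + 1/24 and the full one is 1/2.
Taking the ratio, P = (2 + π)/(12·π).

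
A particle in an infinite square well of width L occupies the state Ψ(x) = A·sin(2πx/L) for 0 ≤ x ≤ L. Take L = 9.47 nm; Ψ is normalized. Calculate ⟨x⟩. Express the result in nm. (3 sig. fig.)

⟨x⟩ ≈ 4.74 nm

⟨x⟩ = ∫ x |Ψ|² dx over the full domain.
With ∫₀^L sin²(nπx/L) dx = L/2, evaluating both integrals, ⟨x⟩ = L/2.
With L = 9.47, ⟨x⟩ = 4.735.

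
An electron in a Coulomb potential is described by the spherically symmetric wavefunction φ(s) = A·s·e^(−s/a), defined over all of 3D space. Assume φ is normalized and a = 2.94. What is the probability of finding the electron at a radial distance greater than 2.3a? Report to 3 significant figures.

With dV = 4πs²ds, the probability is ∫|φ|² dV over s > 2.3a.
The full normalization integral is A²·[3·π·a^5] = 1, fixing A².
In terms of u = s/a (A², 4π and the length scale all cancel between numerator and denominator), P = [∫_{2.3}^{∞} u^4·e^(-2·u) du] / [∫_{0}^{∞} u^4·e^(-2·u) du].
An antiderivative of u^4·e^(-2·u) is -(u^4/2 + u^3 + 3·u^2/2 + 3·u/2 + 3/4)·e^(-2·u); evaluating from 2.3 to ∞ gives ≈ 0.38493, while the full integral is 3/4.
Taking the ratio yields P = 0.5132.

P ≈ 0.513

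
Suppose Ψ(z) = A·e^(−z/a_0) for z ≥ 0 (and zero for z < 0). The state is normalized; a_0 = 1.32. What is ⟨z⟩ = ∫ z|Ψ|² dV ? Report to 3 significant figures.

⟨z⟩ ≈ 0.660

⟨z⟩ = ∫ z |Ψ|² dz over the full domain.
Using ∫₀^∞ zⁿ e^(−αz) dz = n!/αⁿ⁺¹, the ratio of the moment integral to the normalization integral gives ⟨z⟩ = a_0/2.
Putting a_0 = 1.32 gives 0.6600.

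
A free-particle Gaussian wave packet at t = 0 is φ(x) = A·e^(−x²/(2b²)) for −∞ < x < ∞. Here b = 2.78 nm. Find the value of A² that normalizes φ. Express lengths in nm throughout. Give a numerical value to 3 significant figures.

A^2 ≈ 0.203 nm^(-1)

Normalization requires ∫|φ|² dx = 1, integrated from −∞ to ∞.
With ∫_{−∞}^{∞} x^(2m) e^(−αx²) dx = (2m−1)!!·√π / (2^m α^(m+1/2)), carrying out the integral gives A² · √(π)·b.
Plugging in b = 2.78 yields A = 0.4505.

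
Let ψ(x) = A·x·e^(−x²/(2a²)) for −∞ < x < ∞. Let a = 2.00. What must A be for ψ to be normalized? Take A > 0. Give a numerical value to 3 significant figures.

Require ∫ |ψ|² dx = 1 over the whole domain.
∫|ψ|² dx = A²·(√(π)·a^3/2).
Plugging in a = 2.00 yields A = 0.3756.

A ≈ 0.376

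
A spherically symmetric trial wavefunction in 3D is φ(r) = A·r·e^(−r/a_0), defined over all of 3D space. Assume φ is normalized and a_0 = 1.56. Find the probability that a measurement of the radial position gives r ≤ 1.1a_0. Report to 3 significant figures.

Integrate the radial probability density 4πr²|φ|² over r ≤ 1.1a_0.
The full normalization integral is A²·[3·π·a_0^5] = 1, fixing A².
Substituting u = r/a_0, A², 4π and the length scale all cancel in the ratio: P = ∫_{0}^{1.1} u^4·e^(-2·u) du / ∫_{0}^{∞} u^4·e^(-2·u) du.
With ∫ u^4·e^(-2·u) du = -(u^4/2 + u^3 + 3·u^2/2 + 3·u/2 + 3/4)·e^(-2·u) + C, the region integral is ≈ 0.054372 and the full one is 3/4.
The region integral divided by the full integral gives P = 0.07250.

P ≈ 0.0725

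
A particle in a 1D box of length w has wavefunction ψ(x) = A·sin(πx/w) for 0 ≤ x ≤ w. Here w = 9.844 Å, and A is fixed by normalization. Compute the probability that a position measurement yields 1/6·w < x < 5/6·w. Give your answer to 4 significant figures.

P ≈ 0.9423

The probability is P = ∫ |ψ|² dx over [1/6·w, 5/6·w].
Since A² = 1/(w/2), this is the region integral divided by the full normalization integral.
In terms of u = x/w (A² and the length scale cancel between numerator and denominator), P = [∫_{1/6}^{5/6} sin(π·u)^2 du] / [∫_{0}^{1} sin(π·u)^2 du].
Using ∫ sin(π·u)^2 du = u/2 - sin(2·π·u)/(4·π), the numerator is √(3)/(4·π) + 1/3 and the denominator is 1/2.
Taking the ratio, P = √(3)/(2·π) + 2/3.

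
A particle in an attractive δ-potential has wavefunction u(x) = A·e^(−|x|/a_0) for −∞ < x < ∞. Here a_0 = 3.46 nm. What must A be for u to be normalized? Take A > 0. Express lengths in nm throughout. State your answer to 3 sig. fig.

A ≈ 0.538 nm^(-1/2)

Normalization requires ∫|u|² dx = 1, integrated from −∞ to ∞.
With ∫₀^∞ x^0 e^(−αx) dx = 0!/α^1, carrying out the integral gives A² · a_0.
So A² = (a_0)^(−1).
With a_0 = 3.46: A² = 0.2890 and A = 0.5376.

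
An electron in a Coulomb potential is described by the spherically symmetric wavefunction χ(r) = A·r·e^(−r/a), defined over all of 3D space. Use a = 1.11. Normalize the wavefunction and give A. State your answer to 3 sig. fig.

A ≈ 0.251

Normalization requires ∫|χ|² 4πr² dr = 1, integrated from 0 to ∞.
Using ∫₀^∞ rⁿ e^(−αr) dr = n!/αⁿ⁺¹, ∫|χ|² 4πr² dr = A²·(3·π·a^5).
Plugging in a = 1.11 yields A = 0.2509.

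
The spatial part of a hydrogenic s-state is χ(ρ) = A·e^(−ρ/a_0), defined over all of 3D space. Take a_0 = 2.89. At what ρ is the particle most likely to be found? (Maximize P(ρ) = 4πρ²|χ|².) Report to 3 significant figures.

ρ ≈ 2.89

The maximum of P(ρ) = 4πρ²|χ|² occurs where its derivative vanishes.
This gives ρ = a_0.
With a_0 = 2.89, the most probable radial distance is 2.890.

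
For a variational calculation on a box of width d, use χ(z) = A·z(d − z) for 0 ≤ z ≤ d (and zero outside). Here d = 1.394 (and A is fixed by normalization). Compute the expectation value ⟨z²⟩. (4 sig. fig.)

By definition ⟨z²⟩ = ∫ z^2 |χ(z)|² dz.
Expanding the polynomial and integrating term by term, evaluating both integrals, ⟨z²⟩ = 2·d^2/7.
Putting d = 1.394 gives 0.55521.

⟨z^2⟩ ≈ 0.5552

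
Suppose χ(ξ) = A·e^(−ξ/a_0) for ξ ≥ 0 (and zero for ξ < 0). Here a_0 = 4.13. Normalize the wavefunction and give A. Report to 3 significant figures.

The normalization condition is ∫|χ|² dξ = 1 from 0 to ∞.
Carrying out the integral gives A² · a_0/2.
Plugging in a_0 = 4.13 yields A = 0.6959.

A ≈ 0.696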